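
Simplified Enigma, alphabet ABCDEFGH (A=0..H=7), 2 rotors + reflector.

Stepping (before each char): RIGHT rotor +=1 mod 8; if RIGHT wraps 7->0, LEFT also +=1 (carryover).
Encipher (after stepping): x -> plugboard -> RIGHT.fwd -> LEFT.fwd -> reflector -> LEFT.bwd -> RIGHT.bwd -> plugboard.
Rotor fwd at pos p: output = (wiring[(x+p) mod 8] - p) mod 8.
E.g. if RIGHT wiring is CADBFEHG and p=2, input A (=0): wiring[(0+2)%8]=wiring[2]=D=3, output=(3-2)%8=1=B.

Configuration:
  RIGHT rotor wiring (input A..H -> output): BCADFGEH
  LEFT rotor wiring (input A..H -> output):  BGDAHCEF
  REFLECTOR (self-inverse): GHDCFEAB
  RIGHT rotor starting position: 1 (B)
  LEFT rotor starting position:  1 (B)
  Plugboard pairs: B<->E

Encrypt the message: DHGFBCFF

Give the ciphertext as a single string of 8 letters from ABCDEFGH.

Answer: BDEEDGCA

Derivation:
Char 1 ('D'): step: R->2, L=1; D->plug->D->R->E->L->B->refl->H->L'->C->R'->E->plug->B
Char 2 ('H'): step: R->3, L=1; H->plug->H->R->F->L->D->refl->C->L'->B->R'->D->plug->D
Char 3 ('G'): step: R->4, L=1; G->plug->G->R->E->L->B->refl->H->L'->C->R'->B->plug->E
Char 4 ('F'): step: R->5, L=1; F->plug->F->R->D->L->G->refl->A->L'->H->R'->B->plug->E
Char 5 ('B'): step: R->6, L=1; B->plug->E->R->C->L->H->refl->B->L'->E->R'->D->plug->D
Char 6 ('C'): step: R->7, L=1; C->plug->C->R->D->L->G->refl->A->L'->H->R'->G->plug->G
Char 7 ('F'): step: R->0, L->2 (L advanced); F->plug->F->R->G->L->H->refl->B->L'->A->R'->C->plug->C
Char 8 ('F'): step: R->1, L=2; F->plug->F->R->D->L->A->refl->G->L'->B->R'->A->plug->A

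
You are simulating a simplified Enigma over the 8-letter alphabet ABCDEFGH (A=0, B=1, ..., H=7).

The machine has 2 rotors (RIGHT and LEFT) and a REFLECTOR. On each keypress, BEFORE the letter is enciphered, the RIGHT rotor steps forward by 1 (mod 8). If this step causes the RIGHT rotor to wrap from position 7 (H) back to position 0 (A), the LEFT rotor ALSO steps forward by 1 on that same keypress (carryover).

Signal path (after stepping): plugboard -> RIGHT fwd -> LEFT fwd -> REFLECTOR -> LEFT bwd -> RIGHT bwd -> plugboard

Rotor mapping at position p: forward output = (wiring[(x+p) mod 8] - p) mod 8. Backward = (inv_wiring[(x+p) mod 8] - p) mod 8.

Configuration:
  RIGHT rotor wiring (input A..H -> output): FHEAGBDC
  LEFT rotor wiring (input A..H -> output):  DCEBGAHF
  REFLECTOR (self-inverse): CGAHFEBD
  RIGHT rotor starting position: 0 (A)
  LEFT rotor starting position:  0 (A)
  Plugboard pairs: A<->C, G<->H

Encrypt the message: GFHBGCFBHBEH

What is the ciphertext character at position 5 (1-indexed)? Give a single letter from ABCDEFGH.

Char 1 ('G'): step: R->1, L=0; G->plug->H->R->E->L->G->refl->B->L'->D->R'->B->plug->B
Char 2 ('F'): step: R->2, L=0; F->plug->F->R->A->L->D->refl->H->L'->G->R'->B->plug->B
Char 3 ('H'): step: R->3, L=0; H->plug->G->R->E->L->G->refl->B->L'->D->R'->B->plug->B
Char 4 ('B'): step: R->4, L=0; B->plug->B->R->F->L->A->refl->C->L'->B->R'->E->plug->E
Char 5 ('G'): step: R->5, L=0; G->plug->H->R->B->L->C->refl->A->L'->F->R'->C->plug->A

A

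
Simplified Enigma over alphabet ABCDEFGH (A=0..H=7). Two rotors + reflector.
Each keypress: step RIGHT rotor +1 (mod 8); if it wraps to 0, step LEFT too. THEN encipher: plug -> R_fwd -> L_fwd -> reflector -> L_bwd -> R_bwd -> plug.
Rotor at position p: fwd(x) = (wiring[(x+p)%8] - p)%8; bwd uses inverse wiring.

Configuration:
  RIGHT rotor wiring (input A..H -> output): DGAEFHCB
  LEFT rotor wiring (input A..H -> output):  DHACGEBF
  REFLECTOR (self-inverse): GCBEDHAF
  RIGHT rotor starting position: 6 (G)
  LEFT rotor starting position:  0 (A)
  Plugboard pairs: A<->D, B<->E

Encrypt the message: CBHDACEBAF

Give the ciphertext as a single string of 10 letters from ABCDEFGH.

Answer: ACEHEGHGHA

Derivation:
Char 1 ('C'): step: R->7, L=0; C->plug->C->R->H->L->F->refl->H->L'->B->R'->D->plug->A
Char 2 ('B'): step: R->0, L->1 (L advanced); B->plug->E->R->F->L->A->refl->G->L'->A->R'->C->plug->C
Char 3 ('H'): step: R->1, L=1; H->plug->H->R->C->L->B->refl->C->L'->H->R'->B->plug->E
Char 4 ('D'): step: R->2, L=1; D->plug->A->R->G->L->E->refl->D->L'->E->R'->H->plug->H
Char 5 ('A'): step: R->3, L=1; A->plug->D->R->H->L->C->refl->B->L'->C->R'->B->plug->E
Char 6 ('C'): step: R->4, L=1; C->plug->C->R->G->L->E->refl->D->L'->E->R'->G->plug->G
Char 7 ('E'): step: R->5, L=1; E->plug->B->R->F->L->A->refl->G->L'->A->R'->H->plug->H
Char 8 ('B'): step: R->6, L=1; B->plug->E->R->C->L->B->refl->C->L'->H->R'->G->plug->G
Char 9 ('A'): step: R->7, L=1; A->plug->D->R->B->L->H->refl->F->L'->D->R'->H->plug->H
Char 10 ('F'): step: R->0, L->2 (L advanced); F->plug->F->R->H->L->F->refl->H->L'->E->R'->D->plug->A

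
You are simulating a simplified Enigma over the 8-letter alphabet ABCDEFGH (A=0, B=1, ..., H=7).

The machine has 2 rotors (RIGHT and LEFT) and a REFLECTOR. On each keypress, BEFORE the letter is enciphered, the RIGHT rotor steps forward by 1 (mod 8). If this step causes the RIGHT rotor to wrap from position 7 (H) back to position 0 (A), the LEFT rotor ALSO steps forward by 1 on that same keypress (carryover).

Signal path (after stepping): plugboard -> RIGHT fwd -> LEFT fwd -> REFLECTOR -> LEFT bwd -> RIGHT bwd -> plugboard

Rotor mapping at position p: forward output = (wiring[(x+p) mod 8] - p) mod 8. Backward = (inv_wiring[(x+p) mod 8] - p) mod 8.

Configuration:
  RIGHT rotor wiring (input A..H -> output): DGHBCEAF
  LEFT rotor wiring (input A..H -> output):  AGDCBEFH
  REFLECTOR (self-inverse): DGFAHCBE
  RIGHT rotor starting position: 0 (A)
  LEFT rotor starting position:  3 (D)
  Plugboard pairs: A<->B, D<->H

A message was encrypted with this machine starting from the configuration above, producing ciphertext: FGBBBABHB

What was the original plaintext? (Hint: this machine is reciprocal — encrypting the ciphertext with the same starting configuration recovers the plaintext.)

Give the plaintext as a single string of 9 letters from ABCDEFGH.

Answer: AHAEHDCBC

Derivation:
Char 1 ('F'): step: R->1, L=3; F->plug->F->R->H->L->A->refl->D->L'->G->R'->B->plug->A
Char 2 ('G'): step: R->2, L=3; G->plug->G->R->B->L->G->refl->B->L'->C->R'->D->plug->H
Char 3 ('B'): step: R->3, L=3; B->plug->A->R->G->L->D->refl->A->L'->H->R'->B->plug->A
Char 4 ('B'): step: R->4, L=3; B->plug->A->R->G->L->D->refl->A->L'->H->R'->E->plug->E
Char 5 ('B'): step: R->5, L=3; B->plug->A->R->H->L->A->refl->D->L'->G->R'->D->plug->H
Char 6 ('A'): step: R->6, L=3; A->plug->B->R->H->L->A->refl->D->L'->G->R'->H->plug->D
Char 7 ('B'): step: R->7, L=3; B->plug->A->R->G->L->D->refl->A->L'->H->R'->C->plug->C
Char 8 ('H'): step: R->0, L->4 (L advanced); H->plug->D->R->B->L->A->refl->D->L'->D->R'->A->plug->B
Char 9 ('B'): step: R->1, L=4; B->plug->A->R->F->L->C->refl->F->L'->A->R'->C->plug->C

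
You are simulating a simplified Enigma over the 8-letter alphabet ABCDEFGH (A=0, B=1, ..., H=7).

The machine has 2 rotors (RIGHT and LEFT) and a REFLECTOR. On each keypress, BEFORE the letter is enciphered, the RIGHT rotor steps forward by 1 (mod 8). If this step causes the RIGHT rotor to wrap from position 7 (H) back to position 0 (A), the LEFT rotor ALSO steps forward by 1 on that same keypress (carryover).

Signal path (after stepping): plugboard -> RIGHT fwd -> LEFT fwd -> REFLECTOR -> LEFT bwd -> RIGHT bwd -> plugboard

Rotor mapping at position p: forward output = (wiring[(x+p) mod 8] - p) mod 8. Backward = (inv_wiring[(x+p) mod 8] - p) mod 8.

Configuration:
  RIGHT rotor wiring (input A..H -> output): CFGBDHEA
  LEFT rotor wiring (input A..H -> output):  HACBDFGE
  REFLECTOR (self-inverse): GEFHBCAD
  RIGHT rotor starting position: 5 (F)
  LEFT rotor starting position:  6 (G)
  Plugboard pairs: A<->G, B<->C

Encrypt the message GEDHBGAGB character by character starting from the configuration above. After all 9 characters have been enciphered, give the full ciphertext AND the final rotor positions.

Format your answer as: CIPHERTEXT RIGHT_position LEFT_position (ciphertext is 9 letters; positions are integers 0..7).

Answer: FFBEFDHDE 6 7

Derivation:
Char 1 ('G'): step: R->6, L=6; G->plug->A->R->G->L->F->refl->C->L'->D->R'->F->plug->F
Char 2 ('E'): step: R->7, L=6; E->plug->E->R->C->L->B->refl->E->L'->E->R'->F->plug->F
Char 3 ('D'): step: R->0, L->7 (L advanced); D->plug->D->R->B->L->A->refl->G->L'->G->R'->C->plug->B
Char 4 ('H'): step: R->1, L=7; H->plug->H->R->B->L->A->refl->G->L'->G->R'->E->plug->E
Char 5 ('B'): step: R->2, L=7; B->plug->C->R->B->L->A->refl->G->L'->G->R'->F->plug->F
Char 6 ('G'): step: R->3, L=7; G->plug->A->R->G->L->G->refl->A->L'->B->R'->D->plug->D
Char 7 ('A'): step: R->4, L=7; A->plug->G->R->C->L->B->refl->E->L'->F->R'->H->plug->H
Char 8 ('G'): step: R->5, L=7; G->plug->A->R->C->L->B->refl->E->L'->F->R'->D->plug->D
Char 9 ('B'): step: R->6, L=7; B->plug->C->R->E->L->C->refl->F->L'->A->R'->E->plug->E
Final: ciphertext=FFBEFDHDE, RIGHT=6, LEFT=7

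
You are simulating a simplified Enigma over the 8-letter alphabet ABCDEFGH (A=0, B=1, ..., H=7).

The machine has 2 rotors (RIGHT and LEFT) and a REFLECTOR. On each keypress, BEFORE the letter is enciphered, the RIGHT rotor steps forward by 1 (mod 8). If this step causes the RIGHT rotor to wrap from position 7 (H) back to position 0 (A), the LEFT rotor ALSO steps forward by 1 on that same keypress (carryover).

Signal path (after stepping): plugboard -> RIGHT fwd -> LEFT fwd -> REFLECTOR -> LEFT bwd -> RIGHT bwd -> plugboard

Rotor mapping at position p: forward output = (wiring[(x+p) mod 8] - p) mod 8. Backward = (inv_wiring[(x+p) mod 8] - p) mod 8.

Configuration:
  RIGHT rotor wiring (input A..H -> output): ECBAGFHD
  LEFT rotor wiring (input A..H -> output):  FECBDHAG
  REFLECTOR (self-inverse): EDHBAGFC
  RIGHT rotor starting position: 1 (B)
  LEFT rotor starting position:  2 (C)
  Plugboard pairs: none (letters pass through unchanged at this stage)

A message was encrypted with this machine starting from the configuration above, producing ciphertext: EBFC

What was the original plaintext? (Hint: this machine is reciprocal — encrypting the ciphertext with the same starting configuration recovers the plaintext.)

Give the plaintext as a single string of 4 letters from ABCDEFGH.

Char 1 ('E'): step: R->2, L=2; E->plug->E->R->F->L->E->refl->A->L'->A->R'->H->plug->H
Char 2 ('B'): step: R->3, L=2; B->plug->B->R->D->L->F->refl->G->L'->E->R'->D->plug->D
Char 3 ('F'): step: R->4, L=2; F->plug->F->R->G->L->D->refl->B->L'->C->R'->A->plug->A
Char 4 ('C'): step: R->5, L=2; C->plug->C->R->G->L->D->refl->B->L'->C->R'->B->plug->B

Answer: HDAB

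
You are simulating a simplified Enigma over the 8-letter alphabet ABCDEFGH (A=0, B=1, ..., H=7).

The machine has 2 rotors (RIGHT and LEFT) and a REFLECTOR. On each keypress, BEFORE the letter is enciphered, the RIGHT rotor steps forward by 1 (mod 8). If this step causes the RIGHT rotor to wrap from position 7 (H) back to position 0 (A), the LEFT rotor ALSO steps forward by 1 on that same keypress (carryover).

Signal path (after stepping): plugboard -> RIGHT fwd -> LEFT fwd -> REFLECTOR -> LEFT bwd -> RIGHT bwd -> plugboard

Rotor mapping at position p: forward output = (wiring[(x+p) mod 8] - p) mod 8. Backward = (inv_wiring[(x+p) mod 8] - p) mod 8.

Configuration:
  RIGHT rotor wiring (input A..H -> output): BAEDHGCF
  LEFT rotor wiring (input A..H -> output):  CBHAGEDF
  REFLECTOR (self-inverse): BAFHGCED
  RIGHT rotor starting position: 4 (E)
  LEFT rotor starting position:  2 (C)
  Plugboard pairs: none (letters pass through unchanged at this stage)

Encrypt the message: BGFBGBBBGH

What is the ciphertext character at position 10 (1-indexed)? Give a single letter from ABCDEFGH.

Char 1 ('B'): step: R->5, L=2; B->plug->B->R->F->L->D->refl->H->L'->H->R'->F->plug->F
Char 2 ('G'): step: R->6, L=2; G->plug->G->R->B->L->G->refl->E->L'->C->R'->D->plug->D
Char 3 ('F'): step: R->7, L=2; F->plug->F->R->A->L->F->refl->C->L'->D->R'->H->plug->H
Char 4 ('B'): step: R->0, L->3 (L advanced); B->plug->B->R->A->L->F->refl->C->L'->E->R'->C->plug->C
Char 5 ('G'): step: R->1, L=3; G->plug->G->R->E->L->C->refl->F->L'->A->R'->H->plug->H
Char 6 ('B'): step: R->2, L=3; B->plug->B->R->B->L->D->refl->H->L'->F->R'->C->plug->C
Char 7 ('B'): step: R->3, L=3; B->plug->B->R->E->L->C->refl->F->L'->A->R'->A->plug->A
Char 8 ('B'): step: R->4, L=3; B->plug->B->R->C->L->B->refl->A->L'->D->R'->A->plug->A
Char 9 ('G'): step: R->5, L=3; G->plug->G->R->G->L->G->refl->E->L'->H->R'->F->plug->F
Char 10 ('H'): step: R->6, L=3; H->plug->H->R->A->L->F->refl->C->L'->E->R'->A->plug->A

A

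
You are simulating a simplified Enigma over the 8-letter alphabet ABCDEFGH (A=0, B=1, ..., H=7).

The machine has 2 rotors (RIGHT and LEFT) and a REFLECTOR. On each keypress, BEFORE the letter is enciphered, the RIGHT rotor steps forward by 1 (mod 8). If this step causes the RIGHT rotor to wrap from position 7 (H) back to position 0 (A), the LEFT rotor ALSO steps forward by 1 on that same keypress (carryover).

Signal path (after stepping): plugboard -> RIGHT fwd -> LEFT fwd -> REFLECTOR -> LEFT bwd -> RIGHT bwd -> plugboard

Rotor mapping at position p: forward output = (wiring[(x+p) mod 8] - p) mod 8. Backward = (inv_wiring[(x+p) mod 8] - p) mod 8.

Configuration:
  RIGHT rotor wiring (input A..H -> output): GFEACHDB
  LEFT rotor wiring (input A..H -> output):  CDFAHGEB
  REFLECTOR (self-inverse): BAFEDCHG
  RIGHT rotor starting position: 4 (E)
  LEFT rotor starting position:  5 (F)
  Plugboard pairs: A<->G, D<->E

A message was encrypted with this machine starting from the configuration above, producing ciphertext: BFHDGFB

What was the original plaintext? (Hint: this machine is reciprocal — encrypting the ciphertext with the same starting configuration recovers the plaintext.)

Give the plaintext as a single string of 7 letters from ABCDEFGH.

Answer: GDDHABD

Derivation:
Char 1 ('B'): step: R->5, L=5; B->plug->B->R->G->L->D->refl->E->L'->C->R'->A->plug->G
Char 2 ('F'): step: R->6, L=5; F->plug->F->R->C->L->E->refl->D->L'->G->R'->E->plug->D
Char 3 ('H'): step: R->7, L=5; H->plug->H->R->E->L->G->refl->H->L'->B->R'->E->plug->D
Char 4 ('D'): step: R->0, L->6 (L advanced); D->plug->E->R->C->L->E->refl->D->L'->B->R'->H->plug->H
Char 5 ('G'): step: R->1, L=6; G->plug->A->R->E->L->H->refl->G->L'->A->R'->G->plug->A
Char 6 ('F'): step: R->2, L=6; F->plug->F->R->H->L->A->refl->B->L'->G->R'->B->plug->B
Char 7 ('B'): step: R->3, L=6; B->plug->B->R->H->L->A->refl->B->L'->G->R'->E->plug->D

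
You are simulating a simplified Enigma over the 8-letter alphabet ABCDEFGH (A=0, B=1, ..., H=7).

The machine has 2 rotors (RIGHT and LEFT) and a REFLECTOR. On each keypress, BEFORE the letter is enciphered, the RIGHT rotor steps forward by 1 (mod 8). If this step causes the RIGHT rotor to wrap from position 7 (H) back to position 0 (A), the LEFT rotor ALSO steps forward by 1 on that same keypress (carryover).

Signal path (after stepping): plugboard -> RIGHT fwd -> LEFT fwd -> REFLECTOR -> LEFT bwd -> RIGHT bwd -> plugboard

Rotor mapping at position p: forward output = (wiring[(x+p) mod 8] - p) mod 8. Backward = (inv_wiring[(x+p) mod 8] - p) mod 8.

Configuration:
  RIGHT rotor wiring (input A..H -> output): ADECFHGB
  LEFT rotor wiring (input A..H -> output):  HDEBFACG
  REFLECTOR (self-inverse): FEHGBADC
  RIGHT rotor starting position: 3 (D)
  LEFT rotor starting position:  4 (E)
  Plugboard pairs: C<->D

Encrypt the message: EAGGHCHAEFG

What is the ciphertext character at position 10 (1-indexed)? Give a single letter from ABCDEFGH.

Char 1 ('E'): step: R->4, L=4; E->plug->E->R->E->L->D->refl->G->L'->C->R'->C->plug->D
Char 2 ('A'): step: R->5, L=4; A->plug->A->R->C->L->G->refl->D->L'->E->R'->C->plug->D
Char 3 ('G'): step: R->6, L=4; G->plug->G->R->H->L->F->refl->A->L'->G->R'->E->plug->E
Char 4 ('G'): step: R->7, L=4; G->plug->G->R->A->L->B->refl->E->L'->B->R'->B->plug->B
Char 5 ('H'): step: R->0, L->5 (L advanced); H->plug->H->R->B->L->F->refl->A->L'->H->R'->F->plug->F
Char 6 ('C'): step: R->1, L=5; C->plug->D->R->E->L->G->refl->D->L'->A->R'->G->plug->G
Char 7 ('H'): step: R->2, L=5; H->plug->H->R->B->L->F->refl->A->L'->H->R'->F->plug->F
Char 8 ('A'): step: R->3, L=5; A->plug->A->R->H->L->A->refl->F->L'->B->R'->H->plug->H
Char 9 ('E'): step: R->4, L=5; E->plug->E->R->E->L->G->refl->D->L'->A->R'->G->plug->G
Char 10 ('F'): step: R->5, L=5; F->plug->F->R->H->L->A->refl->F->L'->B->R'->B->plug->B

B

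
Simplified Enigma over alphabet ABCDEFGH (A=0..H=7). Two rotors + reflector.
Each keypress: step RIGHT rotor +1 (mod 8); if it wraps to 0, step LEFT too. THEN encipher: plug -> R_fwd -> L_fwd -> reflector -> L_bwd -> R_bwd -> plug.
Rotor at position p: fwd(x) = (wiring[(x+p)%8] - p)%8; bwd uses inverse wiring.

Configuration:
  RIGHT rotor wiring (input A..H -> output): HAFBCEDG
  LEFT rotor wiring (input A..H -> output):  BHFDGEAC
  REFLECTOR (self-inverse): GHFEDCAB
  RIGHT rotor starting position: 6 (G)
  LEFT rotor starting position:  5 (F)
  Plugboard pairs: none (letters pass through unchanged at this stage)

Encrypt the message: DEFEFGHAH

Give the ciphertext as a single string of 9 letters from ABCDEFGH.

Char 1 ('D'): step: R->7, L=5; D->plug->D->R->G->L->G->refl->A->L'->F->R'->G->plug->G
Char 2 ('E'): step: R->0, L->6 (L advanced); E->plug->E->R->C->L->D->refl->E->L'->B->R'->D->plug->D
Char 3 ('F'): step: R->1, L=6; F->plug->F->R->C->L->D->refl->E->L'->B->R'->D->plug->D
Char 4 ('E'): step: R->2, L=6; E->plug->E->R->B->L->E->refl->D->L'->C->R'->D->plug->D
Char 5 ('F'): step: R->3, L=6; F->plug->F->R->E->L->H->refl->B->L'->D->R'->E->plug->E
Char 6 ('G'): step: R->4, L=6; G->plug->G->R->B->L->E->refl->D->L'->C->R'->D->plug->D
Char 7 ('H'): step: R->5, L=6; H->plug->H->R->F->L->F->refl->C->L'->A->R'->F->plug->F
Char 8 ('A'): step: R->6, L=6; A->plug->A->R->F->L->F->refl->C->L'->A->R'->B->plug->B
Char 9 ('H'): step: R->7, L=6; H->plug->H->R->E->L->H->refl->B->L'->D->R'->F->plug->F

Answer: GDDDEDFBF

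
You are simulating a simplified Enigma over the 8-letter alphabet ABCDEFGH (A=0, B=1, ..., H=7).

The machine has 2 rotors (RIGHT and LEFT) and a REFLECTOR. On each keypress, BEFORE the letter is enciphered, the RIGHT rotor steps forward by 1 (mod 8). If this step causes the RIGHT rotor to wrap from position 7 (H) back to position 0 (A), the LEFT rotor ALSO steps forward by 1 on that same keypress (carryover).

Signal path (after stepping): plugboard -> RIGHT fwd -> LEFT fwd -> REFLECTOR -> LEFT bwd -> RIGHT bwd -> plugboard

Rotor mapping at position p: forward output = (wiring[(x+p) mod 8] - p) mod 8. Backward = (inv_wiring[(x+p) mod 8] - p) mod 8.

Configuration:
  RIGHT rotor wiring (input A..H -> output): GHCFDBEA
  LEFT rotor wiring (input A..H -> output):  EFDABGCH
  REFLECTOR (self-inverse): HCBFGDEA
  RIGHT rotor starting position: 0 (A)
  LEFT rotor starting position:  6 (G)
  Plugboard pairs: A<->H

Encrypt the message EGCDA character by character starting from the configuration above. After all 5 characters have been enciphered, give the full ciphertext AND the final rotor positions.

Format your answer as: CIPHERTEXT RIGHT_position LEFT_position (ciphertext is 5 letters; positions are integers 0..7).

Answer: DFGGH 5 6

Derivation:
Char 1 ('E'): step: R->1, L=6; E->plug->E->R->A->L->E->refl->G->L'->C->R'->D->plug->D
Char 2 ('G'): step: R->2, L=6; G->plug->G->R->E->L->F->refl->D->L'->G->R'->F->plug->F
Char 3 ('C'): step: R->3, L=6; C->plug->C->R->G->L->D->refl->F->L'->E->R'->G->plug->G
Char 4 ('D'): step: R->4, L=6; D->plug->D->R->E->L->F->refl->D->L'->G->R'->G->plug->G
Char 5 ('A'): step: R->5, L=6; A->plug->H->R->G->L->D->refl->F->L'->E->R'->A->plug->H
Final: ciphertext=DFGGH, RIGHT=5, LEFT=6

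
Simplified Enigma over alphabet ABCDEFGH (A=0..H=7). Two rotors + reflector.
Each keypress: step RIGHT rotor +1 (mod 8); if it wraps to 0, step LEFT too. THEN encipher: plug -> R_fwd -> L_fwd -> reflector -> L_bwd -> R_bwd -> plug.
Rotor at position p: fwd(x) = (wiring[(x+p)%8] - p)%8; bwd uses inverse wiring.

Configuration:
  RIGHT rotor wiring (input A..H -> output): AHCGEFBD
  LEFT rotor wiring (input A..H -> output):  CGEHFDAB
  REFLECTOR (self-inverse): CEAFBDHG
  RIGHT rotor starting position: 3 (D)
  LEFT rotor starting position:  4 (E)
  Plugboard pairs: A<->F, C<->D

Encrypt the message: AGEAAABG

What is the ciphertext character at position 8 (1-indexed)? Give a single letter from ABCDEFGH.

Char 1 ('A'): step: R->4, L=4; A->plug->F->R->D->L->F->refl->D->L'->H->R'->D->plug->C
Char 2 ('G'): step: R->5, L=4; G->plug->G->R->B->L->H->refl->G->L'->E->R'->B->plug->B
Char 3 ('E'): step: R->6, L=4; E->plug->E->R->E->L->G->refl->H->L'->B->R'->D->plug->C
Char 4 ('A'): step: R->7, L=4; A->plug->F->R->F->L->C->refl->A->L'->G->R'->G->plug->G
Char 5 ('A'): step: R->0, L->5 (L advanced); A->plug->F->R->F->L->H->refl->G->L'->A->R'->A->plug->F
Char 6 ('A'): step: R->1, L=5; A->plug->F->R->A->L->G->refl->H->L'->F->R'->C->plug->D
Char 7 ('B'): step: R->2, L=5; B->plug->B->R->E->L->B->refl->E->L'->C->R'->C->plug->D
Char 8 ('G'): step: R->3, L=5; G->plug->G->R->E->L->B->refl->E->L'->C->R'->C->plug->D

D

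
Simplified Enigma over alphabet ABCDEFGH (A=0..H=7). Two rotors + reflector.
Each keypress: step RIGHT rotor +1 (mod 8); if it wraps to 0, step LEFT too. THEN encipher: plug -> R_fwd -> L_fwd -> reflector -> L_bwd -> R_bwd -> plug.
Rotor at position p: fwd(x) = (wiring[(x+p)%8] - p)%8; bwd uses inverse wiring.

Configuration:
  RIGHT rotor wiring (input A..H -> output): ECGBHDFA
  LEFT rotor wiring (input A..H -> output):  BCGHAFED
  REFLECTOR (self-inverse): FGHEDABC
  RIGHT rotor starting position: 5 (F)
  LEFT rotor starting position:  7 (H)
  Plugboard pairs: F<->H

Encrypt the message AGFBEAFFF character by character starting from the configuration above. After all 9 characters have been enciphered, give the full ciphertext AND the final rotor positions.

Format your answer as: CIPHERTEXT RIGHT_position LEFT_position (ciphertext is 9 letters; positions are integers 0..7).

Answer: DDBHDGDBD 6 0

Derivation:
Char 1 ('A'): step: R->6, L=7; A->plug->A->R->H->L->F->refl->A->L'->E->R'->D->plug->D
Char 2 ('G'): step: R->7, L=7; G->plug->G->R->E->L->A->refl->F->L'->H->R'->D->plug->D
Char 3 ('F'): step: R->0, L->0 (L advanced); F->plug->H->R->A->L->B->refl->G->L'->C->R'->B->plug->B
Char 4 ('B'): step: R->1, L=0; B->plug->B->R->F->L->F->refl->A->L'->E->R'->F->plug->H
Char 5 ('E'): step: R->2, L=0; E->plug->E->R->D->L->H->refl->C->L'->B->R'->D->plug->D
Char 6 ('A'): step: R->3, L=0; A->plug->A->R->G->L->E->refl->D->L'->H->R'->G->plug->G
Char 7 ('F'): step: R->4, L=0; F->plug->H->R->F->L->F->refl->A->L'->E->R'->D->plug->D
Char 8 ('F'): step: R->5, L=0; F->plug->H->R->C->L->G->refl->B->L'->A->R'->B->plug->B
Char 9 ('F'): step: R->6, L=0; F->plug->H->R->F->L->F->refl->A->L'->E->R'->D->plug->D
Final: ciphertext=DDBHDGDBD, RIGHT=6, LEFT=0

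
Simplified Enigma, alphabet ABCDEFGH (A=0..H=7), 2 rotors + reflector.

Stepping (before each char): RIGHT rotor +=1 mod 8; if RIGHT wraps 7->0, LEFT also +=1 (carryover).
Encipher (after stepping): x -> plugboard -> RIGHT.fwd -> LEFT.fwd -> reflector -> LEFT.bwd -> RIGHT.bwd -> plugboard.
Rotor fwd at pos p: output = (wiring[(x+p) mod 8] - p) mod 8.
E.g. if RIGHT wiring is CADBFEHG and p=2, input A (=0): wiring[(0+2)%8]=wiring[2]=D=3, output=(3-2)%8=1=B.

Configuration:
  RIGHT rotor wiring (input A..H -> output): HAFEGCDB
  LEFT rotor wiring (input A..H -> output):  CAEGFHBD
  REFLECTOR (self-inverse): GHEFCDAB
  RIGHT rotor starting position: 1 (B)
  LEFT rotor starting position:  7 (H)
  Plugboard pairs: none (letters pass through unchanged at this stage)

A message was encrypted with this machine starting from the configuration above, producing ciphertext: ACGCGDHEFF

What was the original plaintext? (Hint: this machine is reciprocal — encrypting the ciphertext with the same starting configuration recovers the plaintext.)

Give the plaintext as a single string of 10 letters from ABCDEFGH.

Char 1 ('A'): step: R->2, L=7; A->plug->A->R->D->L->F->refl->D->L'->B->R'->E->plug->E
Char 2 ('C'): step: R->3, L=7; C->plug->C->R->H->L->C->refl->E->L'->A->R'->D->plug->D
Char 3 ('G'): step: R->4, L=7; G->plug->G->R->B->L->D->refl->F->L'->D->R'->E->plug->E
Char 4 ('C'): step: R->5, L=7; C->plug->C->R->E->L->H->refl->B->L'->C->R'->D->plug->D
Char 5 ('G'): step: R->6, L=7; G->plug->G->R->A->L->E->refl->C->L'->H->R'->E->plug->E
Char 6 ('D'): step: R->7, L=7; D->plug->D->R->G->L->A->refl->G->L'->F->R'->E->plug->E
Char 7 ('H'): step: R->0, L->0 (L advanced); H->plug->H->R->B->L->A->refl->G->L'->D->R'->G->plug->G
Char 8 ('E'): step: R->1, L=0; E->plug->E->R->B->L->A->refl->G->L'->D->R'->C->plug->C
Char 9 ('F'): step: R->2, L=0; F->plug->F->R->H->L->D->refl->F->L'->E->R'->C->plug->C
Char 10 ('F'): step: R->3, L=0; F->plug->F->R->E->L->F->refl->D->L'->H->R'->C->plug->C

Answer: EDEDEEGCCC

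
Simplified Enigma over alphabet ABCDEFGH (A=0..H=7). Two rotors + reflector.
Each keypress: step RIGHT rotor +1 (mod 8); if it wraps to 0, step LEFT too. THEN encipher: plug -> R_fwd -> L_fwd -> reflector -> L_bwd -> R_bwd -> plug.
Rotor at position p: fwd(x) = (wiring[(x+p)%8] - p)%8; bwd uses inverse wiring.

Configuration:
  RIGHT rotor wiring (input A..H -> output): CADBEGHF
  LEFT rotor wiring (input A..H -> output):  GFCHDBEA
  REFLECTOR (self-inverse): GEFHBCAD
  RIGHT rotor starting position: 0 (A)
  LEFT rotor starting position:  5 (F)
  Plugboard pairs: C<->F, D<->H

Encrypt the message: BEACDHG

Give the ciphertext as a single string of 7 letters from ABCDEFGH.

Answer: DDGGGAH

Derivation:
Char 1 ('B'): step: R->1, L=5; B->plug->B->R->C->L->D->refl->H->L'->B->R'->H->plug->D
Char 2 ('E'): step: R->2, L=5; E->plug->E->R->F->L->F->refl->C->L'->G->R'->H->plug->D
Char 3 ('A'): step: R->3, L=5; A->plug->A->R->G->L->C->refl->F->L'->F->R'->G->plug->G
Char 4 ('C'): step: R->4, L=5; C->plug->F->R->E->L->A->refl->G->L'->H->R'->G->plug->G
Char 5 ('D'): step: R->5, L=5; D->plug->H->R->H->L->G->refl->A->L'->E->R'->G->plug->G
Char 6 ('H'): step: R->6, L=5; H->plug->D->R->C->L->D->refl->H->L'->B->R'->A->plug->A
Char 7 ('G'): step: R->7, L=5; G->plug->G->R->H->L->G->refl->A->L'->E->R'->D->plug->H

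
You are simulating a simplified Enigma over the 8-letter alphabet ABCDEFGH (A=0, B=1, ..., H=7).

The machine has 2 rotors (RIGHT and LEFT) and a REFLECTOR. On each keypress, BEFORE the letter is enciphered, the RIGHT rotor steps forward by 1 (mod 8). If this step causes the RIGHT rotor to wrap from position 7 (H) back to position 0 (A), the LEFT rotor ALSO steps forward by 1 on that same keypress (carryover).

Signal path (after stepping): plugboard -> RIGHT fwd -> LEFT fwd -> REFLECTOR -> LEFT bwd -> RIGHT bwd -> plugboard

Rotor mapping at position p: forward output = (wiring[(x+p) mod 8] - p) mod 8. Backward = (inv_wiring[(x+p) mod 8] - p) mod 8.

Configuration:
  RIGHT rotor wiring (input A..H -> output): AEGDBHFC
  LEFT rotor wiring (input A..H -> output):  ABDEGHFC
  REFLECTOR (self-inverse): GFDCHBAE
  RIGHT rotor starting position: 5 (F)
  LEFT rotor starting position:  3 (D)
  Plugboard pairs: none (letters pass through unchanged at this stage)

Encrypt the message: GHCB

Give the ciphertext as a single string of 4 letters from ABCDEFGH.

Char 1 ('G'): step: R->6, L=3; G->plug->G->R->D->L->C->refl->D->L'->B->R'->H->plug->H
Char 2 ('H'): step: R->7, L=3; H->plug->H->R->G->L->G->refl->A->L'->H->R'->D->plug->D
Char 3 ('C'): step: R->0, L->4 (L advanced); C->plug->C->R->G->L->H->refl->E->L'->E->R'->B->plug->B
Char 4 ('B'): step: R->1, L=4; B->plug->B->R->F->L->F->refl->B->L'->C->R'->C->plug->C

Answer: HDBC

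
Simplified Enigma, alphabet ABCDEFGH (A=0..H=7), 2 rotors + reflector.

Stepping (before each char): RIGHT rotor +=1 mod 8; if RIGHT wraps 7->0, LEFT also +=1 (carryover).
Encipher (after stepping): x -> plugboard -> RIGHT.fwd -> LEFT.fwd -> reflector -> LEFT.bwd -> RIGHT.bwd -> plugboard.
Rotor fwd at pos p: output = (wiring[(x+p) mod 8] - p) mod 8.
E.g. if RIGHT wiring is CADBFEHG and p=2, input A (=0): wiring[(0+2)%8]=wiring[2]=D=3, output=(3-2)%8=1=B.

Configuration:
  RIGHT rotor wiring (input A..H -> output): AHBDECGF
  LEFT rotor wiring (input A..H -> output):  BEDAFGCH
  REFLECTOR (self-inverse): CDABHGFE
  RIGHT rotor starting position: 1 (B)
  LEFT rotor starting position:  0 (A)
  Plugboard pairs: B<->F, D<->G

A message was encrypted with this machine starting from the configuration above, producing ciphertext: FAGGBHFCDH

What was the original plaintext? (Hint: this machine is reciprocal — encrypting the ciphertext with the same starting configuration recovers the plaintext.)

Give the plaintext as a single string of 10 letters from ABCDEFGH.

Answer: AEHDHFCGED

Derivation:
Char 1 ('F'): step: R->2, L=0; F->plug->B->R->B->L->E->refl->H->L'->H->R'->A->plug->A
Char 2 ('A'): step: R->3, L=0; A->plug->A->R->A->L->B->refl->D->L'->C->R'->E->plug->E
Char 3 ('G'): step: R->4, L=0; G->plug->D->R->B->L->E->refl->H->L'->H->R'->H->plug->H
Char 4 ('G'): step: R->5, L=0; G->plug->D->R->D->L->A->refl->C->L'->G->R'->G->plug->D
Char 5 ('B'): step: R->6, L=0; B->plug->F->R->F->L->G->refl->F->L'->E->R'->H->plug->H
Char 6 ('H'): step: R->7, L=0; H->plug->H->R->H->L->H->refl->E->L'->B->R'->B->plug->F
Char 7 ('F'): step: R->0, L->1 (L advanced); F->plug->B->R->H->L->A->refl->C->L'->B->R'->C->plug->C
Char 8 ('C'): step: R->1, L=1; C->plug->C->R->C->L->H->refl->E->L'->D->R'->D->plug->G
Char 9 ('D'): step: R->2, L=1; D->plug->G->R->G->L->G->refl->F->L'->E->R'->E->plug->E
Char 10 ('H'): step: R->3, L=1; H->plug->H->R->G->L->G->refl->F->L'->E->R'->G->plug->D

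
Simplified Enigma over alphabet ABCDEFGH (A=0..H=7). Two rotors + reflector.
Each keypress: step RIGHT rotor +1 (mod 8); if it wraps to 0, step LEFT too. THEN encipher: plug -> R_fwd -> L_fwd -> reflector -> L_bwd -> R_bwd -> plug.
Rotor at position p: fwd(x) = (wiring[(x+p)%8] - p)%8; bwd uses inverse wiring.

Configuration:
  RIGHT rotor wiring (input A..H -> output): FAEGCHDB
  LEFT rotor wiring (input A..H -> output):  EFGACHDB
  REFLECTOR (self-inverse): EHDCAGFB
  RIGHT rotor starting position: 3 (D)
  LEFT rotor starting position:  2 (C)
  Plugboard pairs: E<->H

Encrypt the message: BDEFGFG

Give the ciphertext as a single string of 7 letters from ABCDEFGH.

Answer: HABCHBA

Derivation:
Char 1 ('B'): step: R->4, L=2; B->plug->B->R->D->L->F->refl->G->L'->B->R'->E->plug->H
Char 2 ('D'): step: R->5, L=2; D->plug->D->R->A->L->E->refl->A->L'->C->R'->A->plug->A
Char 3 ('E'): step: R->6, L=2; E->plug->H->R->B->L->G->refl->F->L'->D->R'->B->plug->B
Char 4 ('F'): step: R->7, L=2; F->plug->F->R->D->L->F->refl->G->L'->B->R'->C->plug->C
Char 5 ('G'): step: R->0, L->3 (L advanced); G->plug->G->R->D->L->A->refl->E->L'->C->R'->E->plug->H
Char 6 ('F'): step: R->1, L=3; F->plug->F->R->C->L->E->refl->A->L'->D->R'->B->plug->B
Char 7 ('G'): step: R->2, L=3; G->plug->G->R->D->L->A->refl->E->L'->C->R'->A->plug->A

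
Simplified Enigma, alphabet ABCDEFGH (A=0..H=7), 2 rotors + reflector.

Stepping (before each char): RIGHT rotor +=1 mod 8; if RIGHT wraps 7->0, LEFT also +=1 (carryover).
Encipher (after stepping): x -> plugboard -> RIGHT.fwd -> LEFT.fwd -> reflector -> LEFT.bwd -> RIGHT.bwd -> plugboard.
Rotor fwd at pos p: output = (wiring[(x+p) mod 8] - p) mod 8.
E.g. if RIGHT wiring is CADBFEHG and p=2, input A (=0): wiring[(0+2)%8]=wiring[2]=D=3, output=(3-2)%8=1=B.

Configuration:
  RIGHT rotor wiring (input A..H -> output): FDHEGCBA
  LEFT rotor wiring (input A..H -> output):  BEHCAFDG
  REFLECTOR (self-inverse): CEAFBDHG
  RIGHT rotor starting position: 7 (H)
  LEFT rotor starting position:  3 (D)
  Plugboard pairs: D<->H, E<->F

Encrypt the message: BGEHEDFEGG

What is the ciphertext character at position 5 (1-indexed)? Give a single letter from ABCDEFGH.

Char 1 ('B'): step: R->0, L->4 (L advanced); B->plug->B->R->D->L->C->refl->A->L'->F->R'->A->plug->A
Char 2 ('G'): step: R->1, L=4; G->plug->G->R->H->L->G->refl->H->L'->C->R'->A->plug->A
Char 3 ('E'): step: R->2, L=4; E->plug->F->R->G->L->D->refl->F->L'->E->R'->C->plug->C
Char 4 ('H'): step: R->3, L=4; H->plug->D->R->G->L->D->refl->F->L'->E->R'->H->plug->D
Char 5 ('E'): step: R->4, L=4; E->plug->F->R->H->L->G->refl->H->L'->C->R'->A->plug->A

A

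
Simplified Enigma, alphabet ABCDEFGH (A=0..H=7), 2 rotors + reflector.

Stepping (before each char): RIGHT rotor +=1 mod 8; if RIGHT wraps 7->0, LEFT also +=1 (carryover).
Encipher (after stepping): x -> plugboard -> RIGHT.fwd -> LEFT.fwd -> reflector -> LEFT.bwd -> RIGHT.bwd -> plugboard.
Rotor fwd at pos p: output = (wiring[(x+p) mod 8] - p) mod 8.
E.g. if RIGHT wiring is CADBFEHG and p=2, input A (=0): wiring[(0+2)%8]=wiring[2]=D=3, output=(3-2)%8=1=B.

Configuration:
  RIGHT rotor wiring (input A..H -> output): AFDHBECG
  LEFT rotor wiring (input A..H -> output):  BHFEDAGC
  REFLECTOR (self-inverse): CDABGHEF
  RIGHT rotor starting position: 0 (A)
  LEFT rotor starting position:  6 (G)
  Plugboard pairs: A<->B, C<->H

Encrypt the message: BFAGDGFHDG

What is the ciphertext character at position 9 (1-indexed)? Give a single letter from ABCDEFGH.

Char 1 ('B'): step: R->1, L=6; B->plug->A->R->E->L->H->refl->F->L'->G->R'->C->plug->H
Char 2 ('F'): step: R->2, L=6; F->plug->F->R->E->L->H->refl->F->L'->G->R'->G->plug->G
Char 3 ('A'): step: R->3, L=6; A->plug->B->R->G->L->F->refl->H->L'->E->R'->A->plug->B
Char 4 ('G'): step: R->4, L=6; G->plug->G->R->H->L->C->refl->A->L'->A->R'->B->plug->A
Char 5 ('D'): step: R->5, L=6; D->plug->D->R->D->L->B->refl->D->L'->C->R'->G->plug->G
Char 6 ('G'): step: R->6, L=6; G->plug->G->R->D->L->B->refl->D->L'->C->R'->C->plug->H
Char 7 ('F'): step: R->7, L=6; F->plug->F->R->C->L->D->refl->B->L'->D->R'->H->plug->C
Char 8 ('H'): step: R->0, L->7 (L advanced); H->plug->C->R->D->L->G->refl->E->L'->F->R'->B->plug->A
Char 9 ('D'): step: R->1, L=7; D->plug->D->R->A->L->D->refl->B->L'->G->R'->C->plug->H

H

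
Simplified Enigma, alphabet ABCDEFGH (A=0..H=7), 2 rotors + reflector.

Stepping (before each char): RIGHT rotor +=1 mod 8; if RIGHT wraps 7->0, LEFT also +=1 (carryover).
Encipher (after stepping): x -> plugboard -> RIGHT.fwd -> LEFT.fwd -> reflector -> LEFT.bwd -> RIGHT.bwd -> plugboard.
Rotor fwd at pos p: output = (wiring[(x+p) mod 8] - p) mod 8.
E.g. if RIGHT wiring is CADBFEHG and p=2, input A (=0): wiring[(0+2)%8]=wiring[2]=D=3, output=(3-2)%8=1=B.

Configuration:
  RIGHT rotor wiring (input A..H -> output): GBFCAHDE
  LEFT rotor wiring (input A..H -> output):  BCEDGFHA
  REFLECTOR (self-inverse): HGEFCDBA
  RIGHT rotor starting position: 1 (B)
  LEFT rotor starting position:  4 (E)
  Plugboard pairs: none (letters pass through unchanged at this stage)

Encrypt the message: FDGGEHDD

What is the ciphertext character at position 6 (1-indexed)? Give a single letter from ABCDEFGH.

Char 1 ('F'): step: R->2, L=4; F->plug->F->R->C->L->D->refl->F->L'->E->R'->G->plug->G
Char 2 ('D'): step: R->3, L=4; D->plug->D->R->A->L->C->refl->E->L'->D->R'->F->plug->F
Char 3 ('G'): step: R->4, L=4; G->plug->G->R->B->L->B->refl->G->L'->F->R'->F->plug->F
Char 4 ('G'): step: R->5, L=4; G->plug->G->R->F->L->G->refl->B->L'->B->R'->D->plug->D
Char 5 ('E'): step: R->6, L=4; E->plug->E->R->H->L->H->refl->A->L'->G->R'->B->plug->B
Char 6 ('H'): step: R->7, L=4; H->plug->H->R->E->L->F->refl->D->L'->C->R'->C->plug->C

C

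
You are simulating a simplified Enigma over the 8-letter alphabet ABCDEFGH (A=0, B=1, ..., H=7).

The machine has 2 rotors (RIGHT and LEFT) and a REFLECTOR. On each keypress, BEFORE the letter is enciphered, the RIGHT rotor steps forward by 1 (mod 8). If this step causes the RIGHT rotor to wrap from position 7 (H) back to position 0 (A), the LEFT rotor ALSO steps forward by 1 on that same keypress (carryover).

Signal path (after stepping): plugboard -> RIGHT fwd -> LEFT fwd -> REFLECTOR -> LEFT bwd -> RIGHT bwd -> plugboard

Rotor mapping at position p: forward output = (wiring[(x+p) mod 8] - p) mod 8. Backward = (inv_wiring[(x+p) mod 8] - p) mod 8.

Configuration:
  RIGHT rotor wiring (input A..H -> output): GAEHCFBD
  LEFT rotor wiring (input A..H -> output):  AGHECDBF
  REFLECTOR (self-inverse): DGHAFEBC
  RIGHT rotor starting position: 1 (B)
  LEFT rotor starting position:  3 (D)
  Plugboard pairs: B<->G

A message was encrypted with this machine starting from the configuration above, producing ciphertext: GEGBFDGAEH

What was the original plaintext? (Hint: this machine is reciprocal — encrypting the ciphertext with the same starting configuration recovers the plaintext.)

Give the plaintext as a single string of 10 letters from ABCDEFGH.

Answer: EFFCBGHCHB

Derivation:
Char 1 ('G'): step: R->2, L=3; G->plug->B->R->F->L->F->refl->E->L'->H->R'->E->plug->E
Char 2 ('E'): step: R->3, L=3; E->plug->E->R->A->L->B->refl->G->L'->D->R'->F->plug->F
Char 3 ('G'): step: R->4, L=3; G->plug->B->R->B->L->H->refl->C->L'->E->R'->F->plug->F
Char 4 ('B'): step: R->5, L=3; B->plug->G->R->C->L->A->refl->D->L'->G->R'->C->plug->C
Char 5 ('F'): step: R->6, L=3; F->plug->F->R->B->L->H->refl->C->L'->E->R'->G->plug->B
Char 6 ('D'): step: R->7, L=3; D->plug->D->R->F->L->F->refl->E->L'->H->R'->B->plug->G
Char 7 ('G'): step: R->0, L->4 (L advanced); G->plug->B->R->A->L->G->refl->B->L'->D->R'->H->plug->H
Char 8 ('A'): step: R->1, L=4; A->plug->A->R->H->L->A->refl->D->L'->G->R'->C->plug->C
Char 9 ('E'): step: R->2, L=4; E->plug->E->R->H->L->A->refl->D->L'->G->R'->H->plug->H
Char 10 ('H'): step: R->3, L=4; H->plug->H->R->B->L->H->refl->C->L'->F->R'->G->plug->B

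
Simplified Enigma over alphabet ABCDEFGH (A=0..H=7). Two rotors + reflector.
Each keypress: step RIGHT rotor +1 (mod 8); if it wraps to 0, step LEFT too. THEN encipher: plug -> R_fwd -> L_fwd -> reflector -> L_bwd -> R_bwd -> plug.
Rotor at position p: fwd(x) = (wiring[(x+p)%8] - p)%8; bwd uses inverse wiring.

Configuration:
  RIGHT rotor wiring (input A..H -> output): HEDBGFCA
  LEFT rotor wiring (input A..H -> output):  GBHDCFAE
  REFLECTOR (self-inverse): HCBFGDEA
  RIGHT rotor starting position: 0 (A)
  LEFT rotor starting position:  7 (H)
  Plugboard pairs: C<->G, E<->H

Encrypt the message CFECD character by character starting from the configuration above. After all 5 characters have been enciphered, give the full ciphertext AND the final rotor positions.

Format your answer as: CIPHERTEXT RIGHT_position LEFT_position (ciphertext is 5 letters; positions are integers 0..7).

Char 1 ('C'): step: R->1, L=7; C->plug->G->R->H->L->B->refl->C->L'->C->R'->B->plug->B
Char 2 ('F'): step: R->2, L=7; F->plug->F->R->G->L->G->refl->E->L'->E->R'->C->plug->G
Char 3 ('E'): step: R->3, L=7; E->plug->H->R->A->L->F->refl->D->L'->F->R'->E->plug->H
Char 4 ('C'): step: R->4, L=7; C->plug->G->R->H->L->B->refl->C->L'->C->R'->A->plug->A
Char 5 ('D'): step: R->5, L=7; D->plug->D->R->C->L->C->refl->B->L'->H->R'->E->plug->H
Final: ciphertext=BGHAH, RIGHT=5, LEFT=7

Answer: BGHAH 5 7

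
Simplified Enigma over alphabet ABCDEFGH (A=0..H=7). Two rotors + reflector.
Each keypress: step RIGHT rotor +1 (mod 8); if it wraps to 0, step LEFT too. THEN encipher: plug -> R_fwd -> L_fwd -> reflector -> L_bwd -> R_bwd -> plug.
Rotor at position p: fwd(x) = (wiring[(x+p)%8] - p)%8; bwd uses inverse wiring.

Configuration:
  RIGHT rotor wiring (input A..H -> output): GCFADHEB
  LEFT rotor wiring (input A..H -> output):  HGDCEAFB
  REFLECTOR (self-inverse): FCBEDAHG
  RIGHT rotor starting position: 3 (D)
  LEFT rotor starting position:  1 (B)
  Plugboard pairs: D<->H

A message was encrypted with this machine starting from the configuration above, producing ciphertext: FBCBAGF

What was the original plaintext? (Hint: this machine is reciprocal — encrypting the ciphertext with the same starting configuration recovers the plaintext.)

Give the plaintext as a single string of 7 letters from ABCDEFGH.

Char 1 ('F'): step: R->4, L=1; F->plug->F->R->G->L->A->refl->F->L'->A->R'->C->plug->C
Char 2 ('B'): step: R->5, L=1; B->plug->B->R->H->L->G->refl->H->L'->E->R'->C->plug->C
Char 3 ('C'): step: R->6, L=1; C->plug->C->R->A->L->F->refl->A->L'->G->R'->A->plug->A
Char 4 ('B'): step: R->7, L=1; B->plug->B->R->H->L->G->refl->H->L'->E->R'->F->plug->F
Char 5 ('A'): step: R->0, L->2 (L advanced); A->plug->A->R->G->L->F->refl->A->L'->B->R'->H->plug->D
Char 6 ('G'): step: R->1, L=2; G->plug->G->R->A->L->B->refl->C->L'->C->R'->D->plug->H
Char 7 ('F'): step: R->2, L=2; F->plug->F->R->H->L->E->refl->D->L'->E->R'->G->plug->G

Answer: CCAFDHG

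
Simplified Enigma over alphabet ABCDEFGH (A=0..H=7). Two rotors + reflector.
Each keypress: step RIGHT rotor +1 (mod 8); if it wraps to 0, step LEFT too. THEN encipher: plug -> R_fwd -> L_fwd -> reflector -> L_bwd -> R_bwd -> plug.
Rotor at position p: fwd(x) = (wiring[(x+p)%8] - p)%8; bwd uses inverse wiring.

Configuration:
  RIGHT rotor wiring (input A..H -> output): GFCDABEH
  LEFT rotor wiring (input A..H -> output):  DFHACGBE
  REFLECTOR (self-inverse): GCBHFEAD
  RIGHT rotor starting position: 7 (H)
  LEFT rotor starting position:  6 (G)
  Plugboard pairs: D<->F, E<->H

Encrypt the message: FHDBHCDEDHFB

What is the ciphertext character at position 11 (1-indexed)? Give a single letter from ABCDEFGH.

Char 1 ('F'): step: R->0, L->7 (L advanced); F->plug->D->R->D->L->A->refl->G->L'->C->R'->C->plug->C
Char 2 ('H'): step: R->1, L=7; H->plug->E->R->A->L->F->refl->E->L'->B->R'->B->plug->B
Char 3 ('D'): step: R->2, L=7; D->plug->F->R->F->L->D->refl->H->L'->G->R'->C->plug->C
Char 4 ('B'): step: R->3, L=7; B->plug->B->R->F->L->D->refl->H->L'->G->R'->C->plug->C
Char 5 ('H'): step: R->4, L=7; H->plug->E->R->C->L->G->refl->A->L'->D->R'->D->plug->F
Char 6 ('C'): step: R->5, L=7; C->plug->C->R->C->L->G->refl->A->L'->D->R'->H->plug->E
Char 7 ('D'): step: R->6, L=7; D->plug->F->R->F->L->D->refl->H->L'->G->R'->A->plug->A
Char 8 ('E'): step: R->7, L=7; E->plug->H->R->F->L->D->refl->H->L'->G->R'->C->plug->C
Char 9 ('D'): step: R->0, L->0 (L advanced); D->plug->F->R->B->L->F->refl->E->L'->H->R'->H->plug->E
Char 10 ('H'): step: R->1, L=0; H->plug->E->R->A->L->D->refl->H->L'->C->R'->C->plug->C
Char 11 ('F'): step: R->2, L=0; F->plug->D->R->H->L->E->refl->F->L'->B->R'->B->plug->B

B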